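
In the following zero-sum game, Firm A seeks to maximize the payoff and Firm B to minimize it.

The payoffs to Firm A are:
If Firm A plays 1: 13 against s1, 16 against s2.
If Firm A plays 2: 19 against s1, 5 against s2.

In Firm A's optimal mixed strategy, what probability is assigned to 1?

Row minima are 13 and 5, so Firm A's maximin is 13; column maxima are 19 and 16, so Firm B's minimax is 16. These differ, so the equilibrium is in mixed strategies.
Let Firm A play 1 with probability p. Firm B is indifferent when 13p + 19(1−p) = 16p + 5(1−p), giving p = 14/17.

14/17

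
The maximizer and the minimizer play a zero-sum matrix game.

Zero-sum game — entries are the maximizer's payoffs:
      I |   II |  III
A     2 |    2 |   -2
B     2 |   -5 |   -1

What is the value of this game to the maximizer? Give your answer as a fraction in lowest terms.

Column I is strictly dominated by III for the minimizer (it gives the maximizer more in every row).
The remaining 2×2 game on (A, B) × (II, III) has no saddle point. Let the maximizer play A with probability p; indifference gives 2p − 5(1−p) = −2p − (1−p), so p = 1/2.
Similarly the minimizer's optimal q on II is 1/8, and the value is 2·(1/8) + (-2)·(7/8) = -3/2.

-3/2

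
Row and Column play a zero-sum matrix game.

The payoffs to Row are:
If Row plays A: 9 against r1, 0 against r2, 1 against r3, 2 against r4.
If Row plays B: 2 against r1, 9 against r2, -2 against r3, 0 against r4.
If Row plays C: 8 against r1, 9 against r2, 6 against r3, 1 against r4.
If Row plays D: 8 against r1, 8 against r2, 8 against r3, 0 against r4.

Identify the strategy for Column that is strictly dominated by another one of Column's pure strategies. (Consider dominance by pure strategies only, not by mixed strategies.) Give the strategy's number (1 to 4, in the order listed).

Column prefers columns that give Row less. Compare r1 with r4: 2 < 9, 0 < 2, 1 < 8, 0 < 8.
So r4 strictly dominates r1 for Column; r1 is strictly dominated.

1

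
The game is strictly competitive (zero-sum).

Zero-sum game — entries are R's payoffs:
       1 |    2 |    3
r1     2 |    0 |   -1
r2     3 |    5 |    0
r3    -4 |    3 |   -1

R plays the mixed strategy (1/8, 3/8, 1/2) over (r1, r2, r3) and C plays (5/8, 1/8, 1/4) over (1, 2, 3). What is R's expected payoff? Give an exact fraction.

Against (5/8, 1/8, 1/4), each row's expected payoff is r1: 1; r2: 5/2; r3: -19/8.
Taking the (1/8, 3/8, 1/2)-weighted average: (1/8)·(1) + (3/8)·(5/2) + (1/2)·(-19/8) = -1/8.

-1/8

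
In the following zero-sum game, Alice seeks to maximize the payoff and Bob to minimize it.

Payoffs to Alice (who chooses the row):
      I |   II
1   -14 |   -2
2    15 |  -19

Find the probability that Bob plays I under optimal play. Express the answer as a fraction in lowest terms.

Row minima are -14 and -19, so Alice's maximin is -14; column maxima are 15 and -2, so Bob's minimax is -2. These differ, so the equilibrium is in mixed strategies.
Let Bob play I with probability q. Alice is indifferent when −14q − 2(1−q) = 15q − 19(1−q), giving q = 17/46.

17/46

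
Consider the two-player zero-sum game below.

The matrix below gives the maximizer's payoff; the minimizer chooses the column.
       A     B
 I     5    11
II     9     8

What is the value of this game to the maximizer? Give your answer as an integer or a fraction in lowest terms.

Row minima are 5 and 8, so the maximizer's maximin is 8; column maxima are 9 and 11, so the minimizer's minimax is 9. These differ, so the equilibrium is in mixed strategies.
Let the maximizer play I with probability p. The minimizer is indifferent when 5p + 9(1−p) = 11p + 8(1−p), giving p = 1/7.
Let the minimizer play A with probability q. The maximizer is indifferent when 5q + 11(1−q) = 9q + 8(1−q), giving q = 3/7.
The value is 5·(3/7) + (11)·(4/7) = 59/7.

59/7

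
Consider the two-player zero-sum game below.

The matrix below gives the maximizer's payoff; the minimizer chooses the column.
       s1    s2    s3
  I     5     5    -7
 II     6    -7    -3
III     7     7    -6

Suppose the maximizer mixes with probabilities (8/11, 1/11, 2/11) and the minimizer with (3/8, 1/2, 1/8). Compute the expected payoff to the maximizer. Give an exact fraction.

Against (3/8, 1/2, 1/8), each row's expected payoff is I: 7/2; II: -13/8; III: 43/8.
Taking the (8/11, 1/11, 2/11)-weighted average: (8/11)·(7/2) + (1/11)·(-13/8) + (2/11)·(43/8) = 27/8.

27/8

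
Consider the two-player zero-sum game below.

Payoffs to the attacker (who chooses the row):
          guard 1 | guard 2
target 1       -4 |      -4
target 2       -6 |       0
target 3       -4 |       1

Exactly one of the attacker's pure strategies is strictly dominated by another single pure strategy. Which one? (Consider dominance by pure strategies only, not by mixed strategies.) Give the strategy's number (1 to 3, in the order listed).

Compare target 2 with target 3: -4 > -6, 1 > 0.
So target 3 strictly dominates target 2 for the attacker; target 2 is strictly dominated.

2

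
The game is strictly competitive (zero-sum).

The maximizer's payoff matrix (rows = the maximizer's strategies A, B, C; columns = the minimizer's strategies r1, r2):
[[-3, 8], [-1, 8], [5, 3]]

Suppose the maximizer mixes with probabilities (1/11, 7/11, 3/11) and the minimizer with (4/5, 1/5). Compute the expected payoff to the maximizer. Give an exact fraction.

93/55

Against (4/5, 1/5), each row's expected payoff is A: -4/5; B: 4/5; C: 23/5.
Taking the (1/11, 7/11, 3/11)-weighted average: (1/11)·(-4/5) + (7/11)·(4/5) + (3/11)·(23/5) = 93/55.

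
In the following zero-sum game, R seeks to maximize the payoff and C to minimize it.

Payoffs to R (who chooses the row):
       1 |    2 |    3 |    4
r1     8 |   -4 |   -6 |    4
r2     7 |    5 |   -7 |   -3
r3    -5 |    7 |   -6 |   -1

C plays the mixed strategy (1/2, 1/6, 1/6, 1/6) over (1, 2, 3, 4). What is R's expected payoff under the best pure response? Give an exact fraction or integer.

r1: (8)·(1/2) + (-4)·(1/6) + (-6)·(1/6) + (4)·(1/6) = 3.
r2: (7)·(1/2) + (5)·(1/6) + (-7)·(1/6) + (-3)·(1/6) = 8/3.
r3: (-5)·(1/2) + (7)·(1/6) + (-6)·(1/6) + (-1)·(1/6) = -5/2.
The best pure response is r1 with expected payoff 3.

3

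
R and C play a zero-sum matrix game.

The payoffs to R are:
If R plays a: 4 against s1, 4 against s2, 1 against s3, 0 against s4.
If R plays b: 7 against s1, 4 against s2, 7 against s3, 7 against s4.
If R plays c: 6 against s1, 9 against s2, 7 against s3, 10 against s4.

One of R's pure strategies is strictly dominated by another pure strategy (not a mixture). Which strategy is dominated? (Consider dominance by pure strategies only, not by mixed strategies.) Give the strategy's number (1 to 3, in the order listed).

Compare a with c: 6 > 4, 9 > 4, 7 > 1, 10 > 0.
So c strictly dominates a for R; a is strictly dominated.

1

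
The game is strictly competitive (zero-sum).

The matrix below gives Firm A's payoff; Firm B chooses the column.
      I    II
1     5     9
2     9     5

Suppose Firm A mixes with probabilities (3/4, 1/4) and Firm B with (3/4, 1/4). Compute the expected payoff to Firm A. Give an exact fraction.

Against (3/4, 1/4), each row's expected payoff is 1: 6; 2: 8.
Taking the (3/4, 1/4)-weighted average: (3/4)·(6) + (1/4)·(8) = 13/2.

13/2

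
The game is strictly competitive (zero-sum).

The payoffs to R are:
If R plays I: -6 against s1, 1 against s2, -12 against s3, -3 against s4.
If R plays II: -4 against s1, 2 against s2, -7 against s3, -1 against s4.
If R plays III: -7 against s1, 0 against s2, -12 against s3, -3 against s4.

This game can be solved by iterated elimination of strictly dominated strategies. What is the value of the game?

-7

Column s1 is strictly dominated by s3 for C (-12<-6, -7<-4, -12<-7); eliminate s1.
Row III is strictly dominated by row II (2>0, -7>-12, -1>-3); eliminate III.
Row I is strictly dominated by row II (2>1, -7>-12, -1>-3); eliminate I.
Column s4 is strictly dominated by s3 for C (-7<-1); eliminate s4.
Column s2 is strictly dominated by s3 for C (-7<2); eliminate s2.
Only (II, s3) remains, with payoff -7.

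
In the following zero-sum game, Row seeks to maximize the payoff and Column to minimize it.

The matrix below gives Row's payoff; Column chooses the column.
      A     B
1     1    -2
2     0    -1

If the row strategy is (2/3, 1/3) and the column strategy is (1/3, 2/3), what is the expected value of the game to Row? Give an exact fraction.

Against (1/3, 2/3), each row's expected payoff is 1: -1; 2: -2/3.
Taking the (2/3, 1/3)-weighted average: (2/3)·(-1) + (1/3)·(-2/3) = -8/9.

-8/9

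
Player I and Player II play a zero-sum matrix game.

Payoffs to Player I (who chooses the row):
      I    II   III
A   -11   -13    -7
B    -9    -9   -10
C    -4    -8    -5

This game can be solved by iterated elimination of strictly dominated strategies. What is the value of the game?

-8

Row A is strictly dominated by row C (-4>-11, -8>-13, -5>-7); eliminate A.
Row B is strictly dominated by row C (-4>-9, -8>-9, -5>-10); eliminate B.
Column III is strictly dominated by II for Player II (-8<-5); eliminate III.
Column I is strictly dominated by II for Player II (-8<-4); eliminate I.
Only (C, II) remains, with payoff -8.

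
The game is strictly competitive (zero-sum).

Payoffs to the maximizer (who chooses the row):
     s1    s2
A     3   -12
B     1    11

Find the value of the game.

Row minima are -12 and 1, so the maximizer's maximin is 1; column maxima are 3 and 11, so the minimizer's minimax is 3. These differ, so the equilibrium is in mixed strategies.
Let the maximizer play A with probability p. The minimizer is indifferent when 3p + (1−p) = −12p + 11(1−p), giving p = 2/5.
Let the minimizer play s1 with probability q. The maximizer is indifferent when 3q − 12(1−q) = q + 11(1−q), giving q = 23/25.
The value is 3·(23/25) + (-12)·(2/25) = 9/5.

9/5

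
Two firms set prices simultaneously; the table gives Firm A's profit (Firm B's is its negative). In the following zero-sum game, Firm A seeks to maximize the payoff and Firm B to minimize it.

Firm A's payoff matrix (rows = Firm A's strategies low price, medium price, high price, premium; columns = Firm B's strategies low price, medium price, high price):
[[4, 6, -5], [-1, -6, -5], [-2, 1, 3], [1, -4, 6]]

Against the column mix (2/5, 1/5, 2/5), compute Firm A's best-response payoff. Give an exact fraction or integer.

low price: (4)·(2/5) + (6)·(1/5) + (-5)·(2/5) = 4/5.
medium price: (-1)·(2/5) + (-6)·(1/5) + (-5)·(2/5) = -18/5.
high price: (-2)·(2/5) + (1)·(1/5) + (3)·(2/5) = 3/5.
premium: (1)·(2/5) + (-4)·(1/5) + (6)·(2/5) = 2.
The best pure response is premium with expected payoff 2.

2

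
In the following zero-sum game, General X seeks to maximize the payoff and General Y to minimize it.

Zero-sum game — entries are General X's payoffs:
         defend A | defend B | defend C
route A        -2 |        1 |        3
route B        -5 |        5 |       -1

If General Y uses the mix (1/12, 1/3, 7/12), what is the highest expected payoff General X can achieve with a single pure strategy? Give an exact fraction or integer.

route A: (-2)·(1/12) + (1)·(1/3) + (3)·(7/12) = 23/12.
route B: (-5)·(1/12) + (5)·(1/3) + (-1)·(7/12) = 2/3.
The best pure response is route A with expected payoff 23/12.

23/12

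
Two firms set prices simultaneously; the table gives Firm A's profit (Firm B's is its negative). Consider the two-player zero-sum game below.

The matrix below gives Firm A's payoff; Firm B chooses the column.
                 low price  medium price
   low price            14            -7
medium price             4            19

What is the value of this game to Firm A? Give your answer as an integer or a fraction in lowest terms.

49/6

Row minima are -7 and 4, so Firm A's maximin is 4; column maxima are 14 and 19, so Firm B's minimax is 14. These differ, so the equilibrium is in mixed strategies.
Let Firm A play low price with probability p. Firm B is indifferent when 14p + 4(1−p) = −7p + 19(1−p), giving p = 5/12.
Let Firm B play low price with probability q. Firm A is indifferent when 14q − 7(1−q) = 4q + 19(1−q), giving q = 13/18.
The value is 14·(13/18) + (-7)·(5/18) = 49/6.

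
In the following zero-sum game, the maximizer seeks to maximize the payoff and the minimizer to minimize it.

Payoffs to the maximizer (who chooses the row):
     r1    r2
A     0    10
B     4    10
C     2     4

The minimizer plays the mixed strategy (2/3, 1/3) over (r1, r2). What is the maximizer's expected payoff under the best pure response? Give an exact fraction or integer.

A: (0)·(2/3) + (10)·(1/3) = 10/3.
B: (4)·(2/3) + (10)·(1/3) = 6.
C: (2)·(2/3) + (4)·(1/3) = 8/3.
The best pure response is B with expected payoff 6.

6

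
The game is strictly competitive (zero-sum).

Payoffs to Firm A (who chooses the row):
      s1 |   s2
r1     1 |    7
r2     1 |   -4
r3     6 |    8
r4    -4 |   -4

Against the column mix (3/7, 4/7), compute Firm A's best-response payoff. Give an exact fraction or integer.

r1: (1)·(3/7) + (7)·(4/7) = 31/7.
r2: (1)·(3/7) + (-4)·(4/7) = -13/7.
r3: (6)·(3/7) + (8)·(4/7) = 50/7.
r4: (-4)·(3/7) + (-4)·(4/7) = -4.
The best pure response is r3 with expected payoff 50/7.

50/7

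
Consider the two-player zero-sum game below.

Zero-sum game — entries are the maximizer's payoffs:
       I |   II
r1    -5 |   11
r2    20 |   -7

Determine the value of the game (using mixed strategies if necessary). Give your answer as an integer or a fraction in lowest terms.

Row minima are -5 and -7, so the maximizer's maximin is -5; column maxima are 20 and 11, so the minimizer's minimax is 11. These differ, so the equilibrium is in mixed strategies.
Let the maximizer play r1 with probability p. The minimizer is indifferent when −5p + 20(1−p) = 11p − 7(1−p), giving p = 27/43.
Let the minimizer play I with probability q. The maximizer is indifferent when −5q + 11(1−q) = 20q − 7(1−q), giving q = 18/43.
The value is -5·(18/43) + (11)·(25/43) = 185/43.

185/43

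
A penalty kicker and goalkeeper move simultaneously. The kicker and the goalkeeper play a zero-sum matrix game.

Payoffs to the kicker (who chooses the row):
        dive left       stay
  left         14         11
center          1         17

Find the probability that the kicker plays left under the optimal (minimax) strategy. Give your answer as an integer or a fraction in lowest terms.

Row minima are 11 and 1, so the kicker's maximin is 11; column maxima are 14 and 17, so the goalkeeper's minimax is 14. These differ, so the equilibrium is in mixed strategies.
Let the kicker play left with probability p. The goalkeeper is indifferent when 14p + (1−p) = 11p + 17(1−p), giving p = 16/19.

16/19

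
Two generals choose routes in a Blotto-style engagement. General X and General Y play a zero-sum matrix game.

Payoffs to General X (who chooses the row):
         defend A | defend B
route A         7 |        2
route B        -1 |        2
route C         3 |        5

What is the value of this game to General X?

Row route B is strictly dominated by row route C, so General X never plays it.
The remaining 2×2 game on (route A, route C) × (defend A, defend B) has no saddle point. Let General X play route A with probability p; indifference gives 7p + 3(1−p) = 2p + 5(1−p), so p = 2/7.
Similarly General Y's optimal q on defend A is 3/7, and the value is 7·(3/7) + (2)·(4/7) = 29/7.

29/7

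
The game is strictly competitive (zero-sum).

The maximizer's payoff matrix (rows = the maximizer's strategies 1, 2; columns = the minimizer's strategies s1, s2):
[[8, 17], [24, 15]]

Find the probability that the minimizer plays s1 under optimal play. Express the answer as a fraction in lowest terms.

1/9

Row minima are 8 and 15, so the maximizer's maximin is 15; column maxima are 24 and 17, so the minimizer's minimax is 17. These differ, so the equilibrium is in mixed strategies.
Let the minimizer play s1 with probability q. The maximizer is indifferent when 8q + 17(1−q) = 24q + 15(1−q), giving q = 1/9.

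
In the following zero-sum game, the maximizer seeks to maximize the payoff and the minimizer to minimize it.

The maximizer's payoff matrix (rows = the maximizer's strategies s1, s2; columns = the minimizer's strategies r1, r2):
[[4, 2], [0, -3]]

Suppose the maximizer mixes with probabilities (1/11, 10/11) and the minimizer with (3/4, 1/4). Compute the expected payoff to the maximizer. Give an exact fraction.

-4/11

Against (3/4, 1/4), each row's expected payoff is s1: 7/2; s2: -3/4.
Taking the (1/11, 10/11)-weighted average: (1/11)·(7/2) + (10/11)·(-3/4) = -4/11.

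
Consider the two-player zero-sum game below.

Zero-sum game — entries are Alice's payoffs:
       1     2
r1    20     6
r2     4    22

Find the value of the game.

Row minima are 6 and 4, so Alice's maximin is 6; column maxima are 20 and 22, so Bob's minimax is 20. These differ, so the equilibrium is in mixed strategies.
Let Alice play r1 with probability p. Bob is indifferent when 20p + 4(1−p) = 6p + 22(1−p), giving p = 9/16.
Let Bob play 1 with probability q. Alice is indifferent when 20q + 6(1−q) = 4q + 22(1−q), giving q = 1/2.
The value is 20·(1/2) + (6)·(1/2) = 13.

13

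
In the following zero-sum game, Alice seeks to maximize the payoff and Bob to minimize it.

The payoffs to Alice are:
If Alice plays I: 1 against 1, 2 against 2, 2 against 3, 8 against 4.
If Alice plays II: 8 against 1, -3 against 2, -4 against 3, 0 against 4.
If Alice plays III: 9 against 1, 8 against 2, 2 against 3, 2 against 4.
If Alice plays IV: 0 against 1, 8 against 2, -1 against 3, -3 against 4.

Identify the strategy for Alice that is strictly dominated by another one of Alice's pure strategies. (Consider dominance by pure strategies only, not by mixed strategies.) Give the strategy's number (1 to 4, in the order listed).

2

Compare II with III: 9 > 8, 8 > -3, 2 > -4, 2 > 0.
So III strictly dominates II for Alice; II is strictly dominated.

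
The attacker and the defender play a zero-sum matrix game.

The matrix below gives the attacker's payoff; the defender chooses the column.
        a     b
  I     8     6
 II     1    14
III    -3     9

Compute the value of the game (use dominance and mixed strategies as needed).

106/15

Row III is strictly dominated by row II, so the attacker never plays it.
The remaining 2×2 game on (I, II) × (a, b) has no saddle point. Let the attacker play I with probability p; indifference gives 8p + (1−p) = 6p + 14(1−p), so p = 13/15.
Similarly the defender's optimal q on a is 8/15, and the value is 8·(8/15) + (6)·(7/15) = 106/15.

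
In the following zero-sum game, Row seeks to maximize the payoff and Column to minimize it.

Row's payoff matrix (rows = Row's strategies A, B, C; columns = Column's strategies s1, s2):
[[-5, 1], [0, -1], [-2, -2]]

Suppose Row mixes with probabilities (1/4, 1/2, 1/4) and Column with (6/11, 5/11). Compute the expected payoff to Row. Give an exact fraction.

Against (6/11, 5/11), each row's expected payoff is A: -25/11; B: -5/11; C: -2.
Taking the (1/4, 1/2, 1/4)-weighted average: (1/4)·(-25/11) + (1/2)·(-5/11) + (1/4)·(-2) = -57/44.

-57/44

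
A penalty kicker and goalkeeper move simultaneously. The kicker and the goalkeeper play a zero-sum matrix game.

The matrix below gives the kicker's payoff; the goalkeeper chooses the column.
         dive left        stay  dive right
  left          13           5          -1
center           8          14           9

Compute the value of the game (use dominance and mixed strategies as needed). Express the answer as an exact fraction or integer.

25/3

Column stay is strictly dominated by dive right for the goalkeeper (it gives the kicker more in every row).
The remaining 2×2 game on (left, center) × (dive left, dive right) has no saddle point. Let the kicker play left with probability p; indifference gives 13p + 8(1−p) = −p + 9(1−p), so p = 1/15.
Similarly the goalkeeper's optimal q on dive left is 2/3, and the value is 13·(2/3) + (-1)·(1/3) = 25/3.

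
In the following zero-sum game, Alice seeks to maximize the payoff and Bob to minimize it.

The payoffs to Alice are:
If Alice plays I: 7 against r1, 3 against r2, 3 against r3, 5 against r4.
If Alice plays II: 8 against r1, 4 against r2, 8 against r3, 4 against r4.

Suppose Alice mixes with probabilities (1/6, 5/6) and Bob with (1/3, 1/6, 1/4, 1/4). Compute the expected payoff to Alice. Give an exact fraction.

Against (1/3, 1/6, 1/4, 1/4), each row's expected payoff is I: 29/6; II: 19/3.
Taking the (1/6, 5/6)-weighted average: (1/6)·(29/6) + (5/6)·(19/3) = 73/12.

73/12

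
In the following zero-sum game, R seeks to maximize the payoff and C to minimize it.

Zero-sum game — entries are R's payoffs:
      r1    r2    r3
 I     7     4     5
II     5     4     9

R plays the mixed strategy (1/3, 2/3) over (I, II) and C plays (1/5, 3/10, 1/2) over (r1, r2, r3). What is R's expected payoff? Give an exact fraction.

37/6

Against (1/5, 3/10, 1/2), each row's expected payoff is I: 51/10; II: 67/10.
Taking the (1/3, 2/3)-weighted average: (1/3)·(51/10) + (2/3)·(67/10) = 37/6.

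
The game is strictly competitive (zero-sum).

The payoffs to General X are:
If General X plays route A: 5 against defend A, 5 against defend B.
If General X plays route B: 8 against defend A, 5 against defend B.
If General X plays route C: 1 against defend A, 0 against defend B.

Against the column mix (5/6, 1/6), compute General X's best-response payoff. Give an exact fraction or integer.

route A: (5)·(5/6) + (5)·(1/6) = 5.
route B: (8)·(5/6) + (5)·(1/6) = 15/2.
route C: (1)·(5/6) + (0)·(1/6) = 5/6.
The best pure response is route B with expected payoff 15/2.

15/2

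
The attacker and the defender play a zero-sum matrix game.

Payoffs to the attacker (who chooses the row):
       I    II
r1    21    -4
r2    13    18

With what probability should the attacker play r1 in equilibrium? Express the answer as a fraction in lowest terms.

1/6

Row minima are -4 and 13, so the attacker's maximin is 13; column maxima are 21 and 18, so the defender's minimax is 18. These differ, so the equilibrium is in mixed strategies.
Let the attacker play r1 with probability p. The defender is indifferent when 21p + 13(1−p) = −4p + 18(1−p), giving p = 1/6.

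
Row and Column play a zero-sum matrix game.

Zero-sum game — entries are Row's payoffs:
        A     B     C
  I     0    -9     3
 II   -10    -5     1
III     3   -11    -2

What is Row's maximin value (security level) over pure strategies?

The worst-case payoff for each row is I: -9, II: -10, III: -11.
The best of these is -9.

-9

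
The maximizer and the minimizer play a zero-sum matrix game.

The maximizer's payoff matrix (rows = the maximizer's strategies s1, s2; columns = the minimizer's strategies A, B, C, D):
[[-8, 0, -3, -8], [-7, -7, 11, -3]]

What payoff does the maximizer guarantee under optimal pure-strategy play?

Row minima: -8, -7 → the maximizer's maximin is -7.
Column maxima: -7, 0, 11, -3 → the minimizer's minimax is -7.
They coincide at (s2, A), so the value is -7.

-7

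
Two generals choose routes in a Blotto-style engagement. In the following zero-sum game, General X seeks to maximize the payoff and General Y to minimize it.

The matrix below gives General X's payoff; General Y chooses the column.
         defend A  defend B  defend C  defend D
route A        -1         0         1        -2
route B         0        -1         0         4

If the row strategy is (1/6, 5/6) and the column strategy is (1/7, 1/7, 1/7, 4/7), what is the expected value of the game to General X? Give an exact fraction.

67/42

Against (1/7, 1/7, 1/7, 4/7), each row's expected payoff is route A: -8/7; route B: 15/7.
Taking the (1/6, 5/6)-weighted average: (1/6)·(-8/7) + (5/6)·(15/7) = 67/42.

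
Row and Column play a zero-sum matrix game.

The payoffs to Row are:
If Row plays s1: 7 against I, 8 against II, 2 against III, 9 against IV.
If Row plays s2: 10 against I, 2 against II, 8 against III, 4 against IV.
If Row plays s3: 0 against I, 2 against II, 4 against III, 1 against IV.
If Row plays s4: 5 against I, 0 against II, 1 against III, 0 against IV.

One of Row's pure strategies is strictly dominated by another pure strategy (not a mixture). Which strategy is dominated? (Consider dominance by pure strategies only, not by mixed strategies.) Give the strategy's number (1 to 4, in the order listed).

4

Compare s4 with s1: 7 > 5, 8 > 0, 2 > 1, 9 > 0.
So s1 strictly dominates s4 for Row; s4 is strictly dominated.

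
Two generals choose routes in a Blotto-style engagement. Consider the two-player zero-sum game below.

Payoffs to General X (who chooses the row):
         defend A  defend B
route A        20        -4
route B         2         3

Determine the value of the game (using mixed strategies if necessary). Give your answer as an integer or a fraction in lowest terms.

Row minima are -4 and 2, so General X's maximin is 2; column maxima are 20 and 3, so General Y's minimax is 3. These differ, so the equilibrium is in mixed strategies.
Let General X play route A with probability p. General Y is indifferent when 20p + 2(1−p) = −4p + 3(1−p), giving p = 1/25.
Let General Y play defend A with probability q. General X is indifferent when 20q − 4(1−q) = 2q + 3(1−q), giving q = 7/25.
The value is 20·(7/25) + (-4)·(18/25) = 68/25.

68/25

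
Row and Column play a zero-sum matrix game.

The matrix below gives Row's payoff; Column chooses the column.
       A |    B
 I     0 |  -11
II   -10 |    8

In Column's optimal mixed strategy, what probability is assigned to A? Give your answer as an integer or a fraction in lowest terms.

Row minima are -11 and -10, so Row's maximin is -10; column maxima are 0 and 8, so Column's minimax is 0. These differ, so the equilibrium is in mixed strategies.
Let Column play A with probability q. Row is indifferent when −11(1−q) = −10q + 8(1−q), giving q = 19/29.

19/29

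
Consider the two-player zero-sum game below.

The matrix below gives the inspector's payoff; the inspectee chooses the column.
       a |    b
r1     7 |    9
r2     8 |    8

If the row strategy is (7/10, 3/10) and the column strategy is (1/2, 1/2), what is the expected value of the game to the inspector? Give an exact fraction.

Against (1/2, 1/2), each row's expected payoff is r1: 8; r2: 8.
Taking the (7/10, 3/10)-weighted average: (7/10)·(8) + (3/10)·(8) = 8.

8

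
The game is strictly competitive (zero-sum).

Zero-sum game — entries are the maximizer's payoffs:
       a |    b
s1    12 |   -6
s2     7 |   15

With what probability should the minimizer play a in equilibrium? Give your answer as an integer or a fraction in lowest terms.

21/26

Row minima are -6 and 7, so the maximizer's maximin is 7; column maxima are 12 and 15, so the minimizer's minimax is 12. These differ, so the equilibrium is in mixed strategies.
Let the minimizer play a with probability q. The maximizer is indifferent when 12q − 6(1−q) = 7q + 15(1−q), giving q = 21/26.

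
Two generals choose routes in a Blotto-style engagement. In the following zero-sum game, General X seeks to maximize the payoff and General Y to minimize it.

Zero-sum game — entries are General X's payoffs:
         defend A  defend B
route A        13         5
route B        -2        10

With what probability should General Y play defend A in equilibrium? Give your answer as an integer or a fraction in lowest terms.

Row minima are 5 and -2, so General X's maximin is 5; column maxima are 13 and 10, so General Y's minimax is 10. These differ, so the equilibrium is in mixed strategies.
Let General Y play defend A with probability q. General X is indifferent when 13q + 5(1−q) = −2q + 10(1−q), giving q = 1/4.

1/4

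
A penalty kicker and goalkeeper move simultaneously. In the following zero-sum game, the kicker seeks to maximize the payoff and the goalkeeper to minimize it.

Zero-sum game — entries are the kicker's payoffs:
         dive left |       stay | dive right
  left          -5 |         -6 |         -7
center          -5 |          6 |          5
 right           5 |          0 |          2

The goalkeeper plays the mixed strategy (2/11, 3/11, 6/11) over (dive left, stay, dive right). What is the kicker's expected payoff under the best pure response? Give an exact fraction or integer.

38/11

left: (-5)·(2/11) + (-6)·(3/11) + (-7)·(6/11) = -70/11.
center: (-5)·(2/11) + (6)·(3/11) + (5)·(6/11) = 38/11.
right: (5)·(2/11) + (0)·(3/11) + (2)·(6/11) = 2.
The best pure response is center with expected payoff 38/11.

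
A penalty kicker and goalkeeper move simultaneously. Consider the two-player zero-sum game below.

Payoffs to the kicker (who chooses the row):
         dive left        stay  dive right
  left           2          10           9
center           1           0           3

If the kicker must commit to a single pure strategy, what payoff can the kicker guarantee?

2

The worst-case payoff for each row is left: 2, center: 0.
The best of these is 2.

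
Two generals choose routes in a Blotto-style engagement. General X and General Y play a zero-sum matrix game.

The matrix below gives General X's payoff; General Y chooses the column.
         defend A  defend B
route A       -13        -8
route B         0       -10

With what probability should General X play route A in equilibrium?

Row minima are -13 and -10, so General X's maximin is -10; column maxima are 0 and -8, so General Y's minimax is -8. These differ, so the equilibrium is in mixed strategies.
Let General X play route A with probability p. General Y is indifferent when −13p = −8p − 10(1−p), giving p = 2/3.

2/3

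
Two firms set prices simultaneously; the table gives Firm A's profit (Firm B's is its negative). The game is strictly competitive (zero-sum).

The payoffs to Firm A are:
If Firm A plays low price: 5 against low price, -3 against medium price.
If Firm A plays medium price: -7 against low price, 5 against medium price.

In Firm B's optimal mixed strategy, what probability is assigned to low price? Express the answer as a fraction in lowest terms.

Row minima are -3 and -7, so Firm A's maximin is -3; column maxima are 5 and 5, so Firm B's minimax is 5. These differ, so the equilibrium is in mixed strategies.
Let Firm B play low price with probability q. Firm A is indifferent when 5q − 3(1−q) = −7q + 5(1−q), giving q = 2/5.

2/5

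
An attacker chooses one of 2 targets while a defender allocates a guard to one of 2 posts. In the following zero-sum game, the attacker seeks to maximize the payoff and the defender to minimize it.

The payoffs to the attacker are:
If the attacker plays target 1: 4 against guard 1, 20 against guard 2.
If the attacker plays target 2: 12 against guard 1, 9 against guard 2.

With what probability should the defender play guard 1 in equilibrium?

Row minima are 4 and 9, so the attacker's maximin is 9; column maxima are 12 and 20, so the defender's minimax is 12. These differ, so the equilibrium is in mixed strategies.
Let the defender play guard 1 with probability q. The attacker is indifferent when 4q + 20(1−q) = 12q + 9(1−q), giving q = 11/19.

11/19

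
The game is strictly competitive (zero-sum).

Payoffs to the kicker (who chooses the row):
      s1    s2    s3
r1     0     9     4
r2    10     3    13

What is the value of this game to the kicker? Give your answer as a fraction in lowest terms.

Column s3 is strictly dominated by s1 for the goalkeeper (it gives the kicker more in every row).
The remaining 2×2 game on (r1, r2) × (s1, s2) has no saddle point. Let the kicker play r1 with probability p; indifference gives 10(1−p) = 9p + 3(1−p), so p = 7/16.
Similarly the goalkeeper's optimal q on s1 is 3/8, and the value is 0·(3/8) + (9)·(5/8) = 45/8.

45/8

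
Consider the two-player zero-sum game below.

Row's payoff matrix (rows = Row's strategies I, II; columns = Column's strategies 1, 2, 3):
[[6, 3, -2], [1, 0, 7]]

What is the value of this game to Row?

Column 1 is strictly dominated by 2 for Column (it gives Row more in every row).
The remaining 2×2 game on (I, II) × (2, 3) has no saddle point. Let Row play I with probability p; indifference gives 3p = −2p + 7(1−p), so p = 7/12.
Similarly Column's optimal q on 2 is 3/4, and the value is 3·(3/4) + (-2)·(1/4) = 7/4.

7/4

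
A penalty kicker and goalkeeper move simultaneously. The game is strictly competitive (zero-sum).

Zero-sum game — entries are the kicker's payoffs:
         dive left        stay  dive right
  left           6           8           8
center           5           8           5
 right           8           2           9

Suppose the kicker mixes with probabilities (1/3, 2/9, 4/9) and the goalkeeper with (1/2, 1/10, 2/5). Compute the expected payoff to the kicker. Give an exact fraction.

Against (1/2, 1/10, 2/5), each row's expected payoff is left: 7; center: 53/10; right: 39/5.
Taking the (1/3, 2/9, 4/9)-weighted average: (1/3)·(7) + (2/9)·(53/10) + (4/9)·(39/5) = 314/45.

314/45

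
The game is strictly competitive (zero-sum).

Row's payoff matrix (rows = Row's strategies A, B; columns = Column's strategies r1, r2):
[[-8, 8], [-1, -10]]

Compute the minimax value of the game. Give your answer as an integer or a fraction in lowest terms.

-88/25

Row minima are -8 and -10, so Row's maximin is -8; column maxima are -1 and 8, so Column's minimax is -1. These differ, so the equilibrium is in mixed strategies.
Let Row play A with probability p. Column is indifferent when −8p − (1−p) = 8p − 10(1−p), giving p = 9/25.
Let Column play r1 with probability q. Row is indifferent when −8q + 8(1−q) = −q − 10(1−q), giving q = 18/25.
The value is -8·(18/25) + (8)·(7/25) = -88/25.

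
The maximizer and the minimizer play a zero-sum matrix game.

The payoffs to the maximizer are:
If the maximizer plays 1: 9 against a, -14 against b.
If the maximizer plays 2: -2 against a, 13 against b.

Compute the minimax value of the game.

Row minima are -14 and -2, so the maximizer's maximin is -2; column maxima are 9 and 13, so the minimizer's minimax is 9. These differ, so the equilibrium is in mixed strategies.
Let the maximizer play 1 with probability p. The minimizer is indifferent when 9p − 2(1−p) = −14p + 13(1−p), giving p = 15/38.
Let the minimizer play a with probability q. The maximizer is indifferent when 9q − 14(1−q) = −2q + 13(1−q), giving q = 27/38.
The value is 9·(27/38) + (-14)·(11/38) = 89/38.

89/38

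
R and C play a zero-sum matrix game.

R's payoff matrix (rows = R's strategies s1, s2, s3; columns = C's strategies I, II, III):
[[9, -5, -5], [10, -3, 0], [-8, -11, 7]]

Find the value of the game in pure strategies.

-3

Row minima: -5, -3, -11 → R's maximin is -3.
Column maxima: 10, -3, 7 → C's minimax is -3.
They coincide at (s2, II), so the value is -3.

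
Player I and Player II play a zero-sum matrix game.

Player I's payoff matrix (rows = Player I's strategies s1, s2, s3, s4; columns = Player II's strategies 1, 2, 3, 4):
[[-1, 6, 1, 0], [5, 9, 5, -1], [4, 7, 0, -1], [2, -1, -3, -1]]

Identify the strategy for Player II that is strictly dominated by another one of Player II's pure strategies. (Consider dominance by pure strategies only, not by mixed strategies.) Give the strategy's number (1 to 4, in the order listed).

2

Player II prefers columns that give Player I less. Compare 2 with 3: 1 < 6, 5 < 9, 0 < 7, -3 < -1.
So 3 strictly dominates 2 for Player II; 2 is strictly dominated.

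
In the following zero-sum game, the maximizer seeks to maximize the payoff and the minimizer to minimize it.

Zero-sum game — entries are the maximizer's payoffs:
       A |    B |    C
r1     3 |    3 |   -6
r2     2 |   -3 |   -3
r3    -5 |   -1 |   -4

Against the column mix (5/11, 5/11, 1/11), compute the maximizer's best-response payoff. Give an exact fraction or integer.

24/11

r1: (3)·(5/11) + (3)·(5/11) + (-6)·(1/11) = 24/11.
r2: (2)·(5/11) + (-3)·(5/11) + (-3)·(1/11) = -8/11.
r3: (-5)·(5/11) + (-1)·(5/11) + (-4)·(1/11) = -34/11.
The best pure response is r1 with expected payoff 24/11.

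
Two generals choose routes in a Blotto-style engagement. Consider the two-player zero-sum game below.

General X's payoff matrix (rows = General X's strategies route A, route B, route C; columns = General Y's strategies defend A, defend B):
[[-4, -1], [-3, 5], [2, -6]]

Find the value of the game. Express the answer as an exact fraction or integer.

Row route A is strictly dominated by row route B, so General X never plays it.
The remaining 2×2 game on (route B, route C) × (defend A, defend B) has no saddle point. Let General X play route B with probability p; indifference gives −3p + 2(1−p) = 5p − 6(1−p), so p = 1/2.
Similarly General Y's optimal q on defend A is 11/16, and the value is -3·(11/16) + (5)·(5/16) = -1/2.

-1/2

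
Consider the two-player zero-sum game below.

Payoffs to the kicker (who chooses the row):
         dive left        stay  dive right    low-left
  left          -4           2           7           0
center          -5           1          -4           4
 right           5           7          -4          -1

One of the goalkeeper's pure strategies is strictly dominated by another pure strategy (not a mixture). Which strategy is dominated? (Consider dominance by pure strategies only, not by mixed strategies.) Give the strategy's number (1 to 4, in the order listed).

The goalkeeper prefers columns that give the kicker less. Compare stay with dive left: -4 < 2, -5 < 1, 5 < 7.
So dive left strictly dominates stay for the goalkeeper; stay is strictly dominated.

2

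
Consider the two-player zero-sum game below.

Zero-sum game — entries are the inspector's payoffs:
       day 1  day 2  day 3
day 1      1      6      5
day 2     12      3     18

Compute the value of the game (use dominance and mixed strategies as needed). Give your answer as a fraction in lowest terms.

69/14

Column day 3 is strictly dominated by day 1 for the inspectee (it gives the inspector more in every row).
The remaining 2×2 game on (day 1, day 2) × (day 1, day 2) has no saddle point. Let the inspector play day 1 with probability p; indifference gives p + 12(1−p) = 6p + 3(1−p), so p = 9/14.
Similarly the inspectee's optimal q on day 1 is 3/14, and the value is 1·(3/14) + (6)·(11/14) = 69/14.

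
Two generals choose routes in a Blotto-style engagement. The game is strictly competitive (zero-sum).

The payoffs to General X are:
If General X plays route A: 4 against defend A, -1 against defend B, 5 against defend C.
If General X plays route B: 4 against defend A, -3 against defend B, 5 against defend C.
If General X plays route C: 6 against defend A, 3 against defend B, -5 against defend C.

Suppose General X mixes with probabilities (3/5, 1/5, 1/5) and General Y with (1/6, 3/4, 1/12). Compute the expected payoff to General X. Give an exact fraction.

Against (1/6, 3/4, 1/12), each row's expected payoff is route A: 1/3; route B: -7/6; route C: 17/6.
Taking the (3/5, 1/5, 1/5)-weighted average: (3/5)·(1/3) + (1/5)·(-7/6) + (1/5)·(17/6) = 8/15.

8/15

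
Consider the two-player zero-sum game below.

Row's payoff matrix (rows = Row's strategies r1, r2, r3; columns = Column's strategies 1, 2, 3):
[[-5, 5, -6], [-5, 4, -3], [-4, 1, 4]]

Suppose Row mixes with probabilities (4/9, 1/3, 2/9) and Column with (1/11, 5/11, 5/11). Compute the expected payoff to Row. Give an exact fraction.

2/99

Against (1/11, 5/11, 5/11), each row's expected payoff is r1: -10/11; r2: 0; r3: 21/11.
Taking the (4/9, 1/3, 2/9)-weighted average: (4/9)·(-10/11) + (1/3)·(0) + (2/9)·(21/11) = 2/99.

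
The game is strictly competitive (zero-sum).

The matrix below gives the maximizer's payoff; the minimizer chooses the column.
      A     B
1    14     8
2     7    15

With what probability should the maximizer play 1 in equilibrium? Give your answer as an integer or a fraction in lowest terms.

4/7

Row minima are 8 and 7, so the maximizer's maximin is 8; column maxima are 14 and 15, so the minimizer's minimax is 14. These differ, so the equilibrium is in mixed strategies.
Let the maximizer play 1 with probability p. The minimizer is indifferent when 14p + 7(1−p) = 8p + 15(1−p), giving p = 4/7.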